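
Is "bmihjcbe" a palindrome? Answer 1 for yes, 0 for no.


Input: bmihjcbe
Reversed: ebcjhimb
  Compare pos 0 ('b') with pos 7 ('e'): MISMATCH
  Compare pos 1 ('m') with pos 6 ('b'): MISMATCH
  Compare pos 2 ('i') with pos 5 ('c'): MISMATCH
  Compare pos 3 ('h') with pos 4 ('j'): MISMATCH
Result: not a palindrome

0


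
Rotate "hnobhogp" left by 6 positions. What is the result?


Input: "hnobhogp", rotate left by 6
First 6 characters: "hnobho"
Remaining characters: "gp"
Concatenate remaining + first: "gp" + "hnobho" = "gphnobho"

gphnobho


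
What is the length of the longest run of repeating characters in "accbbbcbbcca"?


Input: "accbbbcbbcca"
Scanning for longest run:
  Position 1 ('c'): new char, reset run to 1
  Position 2 ('c'): continues run of 'c', length=2
  Position 3 ('b'): new char, reset run to 1
  Position 4 ('b'): continues run of 'b', length=2
  Position 5 ('b'): continues run of 'b', length=3
  Position 6 ('c'): new char, reset run to 1
  Position 7 ('b'): new char, reset run to 1
  Position 8 ('b'): continues run of 'b', length=2
  Position 9 ('c'): new char, reset run to 1
  Position 10 ('c'): continues run of 'c', length=2
  Position 11 ('a'): new char, reset run to 1
Longest run: 'b' with length 3

3


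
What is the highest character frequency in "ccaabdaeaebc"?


Input: ccaabdaeaebc
Character counts:
  'a': 4
  'b': 2
  'c': 3
  'd': 1
  'e': 2
Maximum frequency: 4

4


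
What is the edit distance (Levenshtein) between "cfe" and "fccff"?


Computing edit distance: "cfe" -> "fccff"
DP table:
           f    c    c    f    f
      0    1    2    3    4    5
  c   1    1    1    2    3    4
  f   2    1    2    2    2    3
  e   3    2    2    3    3    3
Edit distance = dp[3][5] = 3

3


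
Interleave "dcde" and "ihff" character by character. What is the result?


Interleaving "dcde" and "ihff":
  Position 0: 'd' from first, 'i' from second => "di"
  Position 1: 'c' from first, 'h' from second => "ch"
  Position 2: 'd' from first, 'f' from second => "df"
  Position 3: 'e' from first, 'f' from second => "ef"
Result: dichdfef

dichdfef


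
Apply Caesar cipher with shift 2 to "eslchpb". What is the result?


Caesar cipher: shift "eslchpb" by 2
  'e' (pos 4) + 2 = pos 6 = 'g'
  's' (pos 18) + 2 = pos 20 = 'u'
  'l' (pos 11) + 2 = pos 13 = 'n'
  'c' (pos 2) + 2 = pos 4 = 'e'
  'h' (pos 7) + 2 = pos 9 = 'j'
  'p' (pos 15) + 2 = pos 17 = 'r'
  'b' (pos 1) + 2 = pos 3 = 'd'
Result: gunejrd

gunejrd


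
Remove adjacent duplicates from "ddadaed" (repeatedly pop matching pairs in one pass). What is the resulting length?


Input: ddadaed
Stack-based adjacent duplicate removal:
  Read 'd': push. Stack: d
  Read 'd': matches stack top 'd' => pop. Stack: (empty)
  Read 'a': push. Stack: a
  Read 'd': push. Stack: ad
  Read 'a': push. Stack: ada
  Read 'e': push. Stack: adae
  Read 'd': push. Stack: adaed
Final stack: "adaed" (length 5)

5


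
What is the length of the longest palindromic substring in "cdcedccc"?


Input: "cdcedccc"
Checking substrings for palindromes:
  [0:3] "cdc" (len 3) => palindrome
  [5:8] "ccc" (len 3) => palindrome
  [5:7] "cc" (len 2) => palindrome
  [6:8] "cc" (len 2) => palindrome
Longest palindromic substring: "cdc" with length 3

3


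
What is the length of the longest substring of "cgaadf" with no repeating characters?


Input: "cgaadf"
Sliding window (track last position of each char):
  Position 0 ('c'): window [0,0] length 1 -- new best
  Position 1 ('g'): window [0,1] length 2 -- new best
  Position 2 ('a'): window [0,2] length 3 -- new best
  Position 3 ('a'): repeat (last at 2), move window start to 3
  Position 3 ('a'): window [3,3] length 1
  Position 4 ('d'): window [3,4] length 2
  Position 5 ('f'): window [3,5] length 3
Longest substring with no repeats: "cga" with length 3

3


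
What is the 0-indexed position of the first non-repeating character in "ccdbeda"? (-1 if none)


Input: ccdbeda
Character frequencies:
  'a': 1
  'b': 1
  'c': 2
  'd': 2
  'e': 1
Scanning left to right for freq == 1:
  Position 0 ('c'): freq=2, skip
  Position 1 ('c'): freq=2, skip
  Position 2 ('d'): freq=2, skip
  Position 3 ('b'): unique! => answer = 3

3


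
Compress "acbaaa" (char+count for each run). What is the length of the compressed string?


Input: acbaaa
Runs:
  'a' x 1 => "a1"
  'c' x 1 => "c1"
  'b' x 1 => "b1"
  'a' x 3 => "a3"
Compressed: "a1c1b1a3"
Compressed length: 8

8


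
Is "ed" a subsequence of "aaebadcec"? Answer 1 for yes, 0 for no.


Check if "ed" is a subsequence of "aaebadcec"
Greedy scan:
  Position 0 ('a'): no match needed
  Position 1 ('a'): no match needed
  Position 2 ('e'): matches sub[0] = 'e'
  Position 3 ('b'): no match needed
  Position 4 ('a'): no match needed
  Position 5 ('d'): matches sub[1] = 'd'
  Position 6 ('c'): no match needed
  Position 7 ('e'): no match needed
  Position 8 ('c'): no match needed
All 2 characters matched => is a subsequence

1


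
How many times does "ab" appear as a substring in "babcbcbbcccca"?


Searching for "ab" in "babcbcbbcccca"
Scanning each position:
  Position 0: "ba" => no
  Position 1: "ab" => MATCH
  Position 2: "bc" => no
  Position 3: "cb" => no
  Position 4: "bc" => no
  Position 5: "cb" => no
  Position 6: "bb" => no
  Position 7: "bc" => no
  Position 8: "cc" => no
  Position 9: "cc" => no
  Position 10: "cc" => no
  Position 11: "ca" => no
Total occurrences: 1

1


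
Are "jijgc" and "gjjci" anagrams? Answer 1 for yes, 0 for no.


Strings: "jijgc", "gjjci"
Sorted first:  cgijj
Sorted second: cgijj
Sorted forms match => anagrams

1


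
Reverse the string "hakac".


Input: hakac
Reading characters right to left:
  Position 4: 'c'
  Position 3: 'a'
  Position 2: 'k'
  Position 1: 'a'
  Position 0: 'h'
Reversed: cakah

cakah


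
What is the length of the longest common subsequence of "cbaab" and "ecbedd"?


LCS of "cbaab" and "ecbedd"
DP table:
           e    c    b    e    d    d
      0    0    0    0    0    0    0
  c   0    0    1    1    1    1    1
  b   0    0    1    2    2    2    2
  a   0    0    1    2    2    2    2
  a   0    0    1    2    2    2    2
  b   0    0    1    2    2    2    2
LCS length = dp[5][6] = 2

2


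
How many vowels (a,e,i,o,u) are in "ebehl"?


Input: ebehl
Checking each character:
  'e' at position 0: vowel (running total: 1)
  'b' at position 1: consonant
  'e' at position 2: vowel (running total: 2)
  'h' at position 3: consonant
  'l' at position 4: consonant
Total vowels: 2

2


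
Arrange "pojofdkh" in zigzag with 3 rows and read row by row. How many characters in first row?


Zigzag "pojofdkh" into 3 rows:
Placing characters:
  'p' => row 0
  'o' => row 1
  'j' => row 2
  'o' => row 1
  'f' => row 0
  'd' => row 1
  'k' => row 2
  'h' => row 1
Rows:
  Row 0: "pf"
  Row 1: "oodh"
  Row 2: "jk"
First row length: 2

2


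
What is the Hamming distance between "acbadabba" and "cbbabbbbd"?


Comparing "acbadabba" and "cbbabbbbd" position by position:
  Position 0: 'a' vs 'c' => differ
  Position 1: 'c' vs 'b' => differ
  Position 2: 'b' vs 'b' => same
  Position 3: 'a' vs 'a' => same
  Position 4: 'd' vs 'b' => differ
  Position 5: 'a' vs 'b' => differ
  Position 6: 'b' vs 'b' => same
  Position 7: 'b' vs 'b' => same
  Position 8: 'a' vs 'd' => differ
Total differences (Hamming distance): 5

5


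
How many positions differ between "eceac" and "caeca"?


Comparing "eceac" and "caeca" position by position:
  Position 0: 'e' vs 'c' => DIFFER
  Position 1: 'c' vs 'a' => DIFFER
  Position 2: 'e' vs 'e' => same
  Position 3: 'a' vs 'c' => DIFFER
  Position 4: 'c' vs 'a' => DIFFER
Positions that differ: 4

4


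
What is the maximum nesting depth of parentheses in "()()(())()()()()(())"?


Input: "()()(())()()()()(())"
Tracking depth:
  Position 0 '(': depth becomes 1
  Position 1 ')': depth becomes 0
  Position 2 '(': depth becomes 1
  Position 3 ')': depth becomes 0
  Position 4 '(': depth becomes 1
  Position 5 '(': depth becomes 2
  Position 6 ')': depth becomes 1
  Position 7 ')': depth becomes 0
  Position 8 '(': depth becomes 1
  Position 9 ')': depth becomes 0
  Position 10 '(': depth becomes 1
  Position 11 ')': depth becomes 0
  Position 12 '(': depth becomes 1
  Position 13 ')': depth becomes 0
  Position 14 '(': depth becomes 1
  Position 15 ')': depth becomes 0
  Position 16 '(': depth becomes 1
  Position 17 '(': depth becomes 2
  Position 18 ')': depth becomes 1
  Position 19 ')': depth becomes 0
Maximum depth reached: 2

2


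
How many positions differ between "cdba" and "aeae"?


Comparing "cdba" and "aeae" position by position:
  Position 0: 'c' vs 'a' => DIFFER
  Position 1: 'd' vs 'e' => DIFFER
  Position 2: 'b' vs 'a' => DIFFER
  Position 3: 'a' vs 'e' => DIFFER
Positions that differ: 4

4


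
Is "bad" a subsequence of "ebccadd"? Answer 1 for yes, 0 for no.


Check if "bad" is a subsequence of "ebccadd"
Greedy scan:
  Position 0 ('e'): no match needed
  Position 1 ('b'): matches sub[0] = 'b'
  Position 2 ('c'): no match needed
  Position 3 ('c'): no match needed
  Position 4 ('a'): matches sub[1] = 'a'
  Position 5 ('d'): matches sub[2] = 'd'
  Position 6 ('d'): no match needed
All 3 characters matched => is a subsequence

1


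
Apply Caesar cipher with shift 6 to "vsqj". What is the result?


Caesar cipher: shift "vsqj" by 6
  'v' (pos 21) + 6 = pos 1 = 'b'
  's' (pos 18) + 6 = pos 24 = 'y'
  'q' (pos 16) + 6 = pos 22 = 'w'
  'j' (pos 9) + 6 = pos 15 = 'p'
Result: bywp

bywp


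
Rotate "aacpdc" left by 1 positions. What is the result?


Input: "aacpdc", rotate left by 1
First 1 characters: "a"
Remaining characters: "acpdc"
Concatenate remaining + first: "acpdc" + "a" = "acpdca"

acpdca


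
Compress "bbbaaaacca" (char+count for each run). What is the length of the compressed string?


Input: bbbaaaacca
Runs:
  'b' x 3 => "b3"
  'a' x 4 => "a4"
  'c' x 2 => "c2"
  'a' x 1 => "a1"
Compressed: "b3a4c2a1"
Compressed length: 8

8


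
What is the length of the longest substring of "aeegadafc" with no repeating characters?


Input: "aeegadafc"
Sliding window (track last position of each char):
  Position 0 ('a'): window [0,0] length 1 -- new best
  Position 1 ('e'): window [0,1] length 2 -- new best
  Position 2 ('e'): repeat (last at 1), move window start to 2
  Position 2 ('e'): window [2,2] length 1
  Position 3 ('g'): window [2,3] length 2
  Position 4 ('a'): window [2,4] length 3 -- new best
  Position 5 ('d'): window [2,5] length 4 -- new best
  Position 6 ('a'): repeat (last at 4), move window start to 5
  Position 6 ('a'): window [5,6] length 2
  Position 7 ('f'): window [5,7] length 3
  Position 8 ('c'): window [5,8] length 4
Longest substring with no repeats: "egad" with length 4

4


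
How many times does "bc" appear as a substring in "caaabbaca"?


Searching for "bc" in "caaabbaca"
Scanning each position:
  Position 0: "ca" => no
  Position 1: "aa" => no
  Position 2: "aa" => no
  Position 3: "ab" => no
  Position 4: "bb" => no
  Position 5: "ba" => no
  Position 6: "ac" => no
  Position 7: "ca" => no
Total occurrences: 0

0


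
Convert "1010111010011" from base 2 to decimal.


Input: "1010111010011" in base 2
Positional expansion:
  Digit '1' (value 1) x 2^12 = 4096
  Digit '0' (value 0) x 2^11 = 0
  Digit '1' (value 1) x 2^10 = 1024
  Digit '0' (value 0) x 2^9 = 0
  Digit '1' (value 1) x 2^8 = 256
  Digit '1' (value 1) x 2^7 = 128
  Digit '1' (value 1) x 2^6 = 64
  Digit '0' (value 0) x 2^5 = 0
  Digit '1' (value 1) x 2^4 = 16
  Digit '0' (value 0) x 2^3 = 0
  Digit '0' (value 0) x 2^2 = 0
  Digit '1' (value 1) x 2^1 = 2
  Digit '1' (value 1) x 2^0 = 1
Sum = 5587

5587


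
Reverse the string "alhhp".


Input: alhhp
Reading characters right to left:
  Position 4: 'p'
  Position 3: 'h'
  Position 2: 'h'
  Position 1: 'l'
  Position 0: 'a'
Reversed: phhla

phhla


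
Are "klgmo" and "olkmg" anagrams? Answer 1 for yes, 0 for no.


Strings: "klgmo", "olkmg"
Sorted first:  gklmo
Sorted second: gklmo
Sorted forms match => anagrams

1


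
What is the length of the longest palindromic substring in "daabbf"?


Input: "daabbf"
Checking substrings for palindromes:
  [1:3] "aa" (len 2) => palindrome
  [3:5] "bb" (len 2) => palindrome
Longest palindromic substring: "aa" with length 2

2


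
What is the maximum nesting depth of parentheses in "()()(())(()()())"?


Input: "()()(())(()()())"
Tracking depth:
  Position 0 '(': depth becomes 1
  Position 1 ')': depth becomes 0
  Position 2 '(': depth becomes 1
  Position 3 ')': depth becomes 0
  Position 4 '(': depth becomes 1
  Position 5 '(': depth becomes 2
  Position 6 ')': depth becomes 1
  Position 7 ')': depth becomes 0
  Position 8 '(': depth becomes 1
  Position 9 '(': depth becomes 2
  Position 10 ')': depth becomes 1
  Position 11 '(': depth becomes 2
  Position 12 ')': depth becomes 1
  Position 13 '(': depth becomes 2
  Position 14 ')': depth becomes 1
  Position 15 ')': depth becomes 0
Maximum depth reached: 2

2


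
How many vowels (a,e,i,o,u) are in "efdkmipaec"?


Input: efdkmipaec
Checking each character:
  'e' at position 0: vowel (running total: 1)
  'f' at position 1: consonant
  'd' at position 2: consonant
  'k' at position 3: consonant
  'm' at position 4: consonant
  'i' at position 5: vowel (running total: 2)
  'p' at position 6: consonant
  'a' at position 7: vowel (running total: 3)
  'e' at position 8: vowel (running total: 4)
  'c' at position 9: consonant
Total vowels: 4

4


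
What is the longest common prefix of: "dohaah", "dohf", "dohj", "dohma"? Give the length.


Words: dohaah, dohf, dohj, dohma
  Position 0: all 'd' => match
  Position 1: all 'o' => match
  Position 2: all 'h' => match
  Position 3: ('a', 'f', 'j', 'm') => mismatch, stop
LCP = "doh" (length 3)

3


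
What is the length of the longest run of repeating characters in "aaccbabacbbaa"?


Input: "aaccbabacbbaa"
Scanning for longest run:
  Position 1 ('a'): continues run of 'a', length=2
  Position 2 ('c'): new char, reset run to 1
  Position 3 ('c'): continues run of 'c', length=2
  Position 4 ('b'): new char, reset run to 1
  Position 5 ('a'): new char, reset run to 1
  Position 6 ('b'): new char, reset run to 1
  Position 7 ('a'): new char, reset run to 1
  Position 8 ('c'): new char, reset run to 1
  Position 9 ('b'): new char, reset run to 1
  Position 10 ('b'): continues run of 'b', length=2
  Position 11 ('a'): new char, reset run to 1
  Position 12 ('a'): continues run of 'a', length=2
Longest run: 'a' with length 2

2


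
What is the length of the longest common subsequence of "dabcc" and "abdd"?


LCS of "dabcc" and "abdd"
DP table:
           a    b    d    d
      0    0    0    0    0
  d   0    0    0    1    1
  a   0    1    1    1    1
  b   0    1    2    2    2
  c   0    1    2    2    2
  c   0    1    2    2    2
LCS length = dp[5][4] = 2

2


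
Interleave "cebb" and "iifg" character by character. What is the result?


Interleaving "cebb" and "iifg":
  Position 0: 'c' from first, 'i' from second => "ci"
  Position 1: 'e' from first, 'i' from second => "ei"
  Position 2: 'b' from first, 'f' from second => "bf"
  Position 3: 'b' from first, 'g' from second => "bg"
Result: cieibfbg

cieibfbg


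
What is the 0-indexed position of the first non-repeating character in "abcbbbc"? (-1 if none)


Input: abcbbbc
Character frequencies:
  'a': 1
  'b': 4
  'c': 2
Scanning left to right for freq == 1:
  Position 0 ('a'): unique! => answer = 0

0


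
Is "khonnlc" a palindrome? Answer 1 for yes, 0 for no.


Input: khonnlc
Reversed: clnnohk
  Compare pos 0 ('k') with pos 6 ('c'): MISMATCH
  Compare pos 1 ('h') with pos 5 ('l'): MISMATCH
  Compare pos 2 ('o') with pos 4 ('n'): MISMATCH
Result: not a palindrome

0


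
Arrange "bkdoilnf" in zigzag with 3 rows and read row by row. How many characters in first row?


Zigzag "bkdoilnf" into 3 rows:
Placing characters:
  'b' => row 0
  'k' => row 1
  'd' => row 2
  'o' => row 1
  'i' => row 0
  'l' => row 1
  'n' => row 2
  'f' => row 1
Rows:
  Row 0: "bi"
  Row 1: "kolf"
  Row 2: "dn"
First row length: 2

2


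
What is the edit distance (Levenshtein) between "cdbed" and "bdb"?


Computing edit distance: "cdbed" -> "bdb"
DP table:
           b    d    b
      0    1    2    3
  c   1    1    2    3
  d   2    2    1    2
  b   3    2    2    1
  e   4    3    3    2
  d   5    4    3    3
Edit distance = dp[5][3] = 3

3


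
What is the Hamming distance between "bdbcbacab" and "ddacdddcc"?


Comparing "bdbcbacab" and "ddacdddcc" position by position:
  Position 0: 'b' vs 'd' => differ
  Position 1: 'd' vs 'd' => same
  Position 2: 'b' vs 'a' => differ
  Position 3: 'c' vs 'c' => same
  Position 4: 'b' vs 'd' => differ
  Position 5: 'a' vs 'd' => differ
  Position 6: 'c' vs 'd' => differ
  Position 7: 'a' vs 'c' => differ
  Position 8: 'b' vs 'c' => differ
Total differences (Hamming distance): 7

7


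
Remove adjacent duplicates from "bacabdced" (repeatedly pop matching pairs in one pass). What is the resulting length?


Input: bacabdced
Stack-based adjacent duplicate removal:
  Read 'b': push. Stack: b
  Read 'a': push. Stack: ba
  Read 'c': push. Stack: bac
  Read 'a': push. Stack: baca
  Read 'b': push. Stack: bacab
  Read 'd': push. Stack: bacabd
  Read 'c': push. Stack: bacabdc
  Read 'e': push. Stack: bacabdce
  Read 'd': push. Stack: bacabdced
Final stack: "bacabdced" (length 9)

9


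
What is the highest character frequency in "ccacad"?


Input: ccacad
Character counts:
  'a': 2
  'c': 3
  'd': 1
Maximum frequency: 3

3


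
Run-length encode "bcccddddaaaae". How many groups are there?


Input: bcccddddaaaae
Scanning for consecutive runs:
  Group 1: 'b' x 1 (positions 0-0)
  Group 2: 'c' x 3 (positions 1-3)
  Group 3: 'd' x 4 (positions 4-7)
  Group 4: 'a' x 4 (positions 8-11)
  Group 5: 'e' x 1 (positions 12-12)
Total groups: 5

5


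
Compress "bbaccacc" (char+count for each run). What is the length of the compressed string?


Input: bbaccacc
Runs:
  'b' x 2 => "b2"
  'a' x 1 => "a1"
  'c' x 2 => "c2"
  'a' x 1 => "a1"
  'c' x 2 => "c2"
Compressed: "b2a1c2a1c2"
Compressed length: 10

10


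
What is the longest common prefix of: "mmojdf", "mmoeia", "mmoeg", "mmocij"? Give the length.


Words: mmojdf, mmoeia, mmoeg, mmocij
  Position 0: all 'm' => match
  Position 1: all 'm' => match
  Position 2: all 'o' => match
  Position 3: ('j', 'e', 'e', 'c') => mismatch, stop
LCP = "mmo" (length 3)

3


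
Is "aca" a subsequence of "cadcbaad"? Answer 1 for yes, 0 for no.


Check if "aca" is a subsequence of "cadcbaad"
Greedy scan:
  Position 0 ('c'): no match needed
  Position 1 ('a'): matches sub[0] = 'a'
  Position 2 ('d'): no match needed
  Position 3 ('c'): matches sub[1] = 'c'
  Position 4 ('b'): no match needed
  Position 5 ('a'): matches sub[2] = 'a'
  Position 6 ('a'): no match needed
  Position 7 ('d'): no match needed
All 3 characters matched => is a subsequence

1


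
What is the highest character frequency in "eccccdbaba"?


Input: eccccdbaba
Character counts:
  'a': 2
  'b': 2
  'c': 4
  'd': 1
  'e': 1
Maximum frequency: 4

4


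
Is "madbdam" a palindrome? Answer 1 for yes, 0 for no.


Input: madbdam
Reversed: madbdam
  Compare pos 0 ('m') with pos 6 ('m'): match
  Compare pos 1 ('a') with pos 5 ('a'): match
  Compare pos 2 ('d') with pos 4 ('d'): match
Result: palindrome

1


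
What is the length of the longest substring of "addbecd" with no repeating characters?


Input: "addbecd"
Sliding window (track last position of each char):
  Position 0 ('a'): window [0,0] length 1 -- new best
  Position 1 ('d'): window [0,1] length 2 -- new best
  Position 2 ('d'): repeat (last at 1), move window start to 2
  Position 2 ('d'): window [2,2] length 1
  Position 3 ('b'): window [2,3] length 2
  Position 4 ('e'): window [2,4] length 3 -- new best
  Position 5 ('c'): window [2,5] length 4 -- new best
  Position 6 ('d'): repeat (last at 2), move window start to 3
  Position 6 ('d'): window [3,6] length 4
Longest substring with no repeats: "dbec" with length 4

4


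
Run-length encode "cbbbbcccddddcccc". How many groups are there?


Input: cbbbbcccddddcccc
Scanning for consecutive runs:
  Group 1: 'c' x 1 (positions 0-0)
  Group 2: 'b' x 4 (positions 1-4)
  Group 3: 'c' x 3 (positions 5-7)
  Group 4: 'd' x 4 (positions 8-11)
  Group 5: 'c' x 4 (positions 12-15)
Total groups: 5

5


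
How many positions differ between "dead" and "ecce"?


Comparing "dead" and "ecce" position by position:
  Position 0: 'd' vs 'e' => DIFFER
  Position 1: 'e' vs 'c' => DIFFER
  Position 2: 'a' vs 'c' => DIFFER
  Position 3: 'd' vs 'e' => DIFFER
Positions that differ: 4

4


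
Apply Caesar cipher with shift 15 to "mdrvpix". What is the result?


Caesar cipher: shift "mdrvpix" by 15
  'm' (pos 12) + 15 = pos 1 = 'b'
  'd' (pos 3) + 15 = pos 18 = 's'
  'r' (pos 17) + 15 = pos 6 = 'g'
  'v' (pos 21) + 15 = pos 10 = 'k'
  'p' (pos 15) + 15 = pos 4 = 'e'
  'i' (pos 8) + 15 = pos 23 = 'x'
  'x' (pos 23) + 15 = pos 12 = 'm'
Result: bsgkexm

bsgkexm


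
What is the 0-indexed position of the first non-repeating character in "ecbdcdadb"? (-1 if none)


Input: ecbdcdadb
Character frequencies:
  'a': 1
  'b': 2
  'c': 2
  'd': 3
  'e': 1
Scanning left to right for freq == 1:
  Position 0 ('e'): unique! => answer = 0

0


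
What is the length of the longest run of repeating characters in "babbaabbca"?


Input: "babbaabbca"
Scanning for longest run:
  Position 1 ('a'): new char, reset run to 1
  Position 2 ('b'): new char, reset run to 1
  Position 3 ('b'): continues run of 'b', length=2
  Position 4 ('a'): new char, reset run to 1
  Position 5 ('a'): continues run of 'a', length=2
  Position 6 ('b'): new char, reset run to 1
  Position 7 ('b'): continues run of 'b', length=2
  Position 8 ('c'): new char, reset run to 1
  Position 9 ('a'): new char, reset run to 1
Longest run: 'b' with length 2

2


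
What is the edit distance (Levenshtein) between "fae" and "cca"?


Computing edit distance: "fae" -> "cca"
DP table:
           c    c    a
      0    1    2    3
  f   1    1    2    3
  a   2    2    2    2
  e   3    3    3    3
Edit distance = dp[3][3] = 3

3


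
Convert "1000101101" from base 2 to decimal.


Input: "1000101101" in base 2
Positional expansion:
  Digit '1' (value 1) x 2^9 = 512
  Digit '0' (value 0) x 2^8 = 0
  Digit '0' (value 0) x 2^7 = 0
  Digit '0' (value 0) x 2^6 = 0
  Digit '1' (value 1) x 2^5 = 32
  Digit '0' (value 0) x 2^4 = 0
  Digit '1' (value 1) x 2^3 = 8
  Digit '1' (value 1) x 2^2 = 4
  Digit '0' (value 0) x 2^1 = 0
  Digit '1' (value 1) x 2^0 = 1
Sum = 557

557


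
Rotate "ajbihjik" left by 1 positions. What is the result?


Input: "ajbihjik", rotate left by 1
First 1 characters: "a"
Remaining characters: "jbihjik"
Concatenate remaining + first: "jbihjik" + "a" = "jbihjika"

jbihjika


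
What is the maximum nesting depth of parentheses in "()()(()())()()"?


Input: "()()(()())()()"
Tracking depth:
  Position 0 '(': depth becomes 1
  Position 1 ')': depth becomes 0
  Position 2 '(': depth becomes 1
  Position 3 ')': depth becomes 0
  Position 4 '(': depth becomes 1
  Position 5 '(': depth becomes 2
  Position 6 ')': depth becomes 1
  Position 7 '(': depth becomes 2
  Position 8 ')': depth becomes 1
  Position 9 ')': depth becomes 0
  Position 10 '(': depth becomes 1
  Position 11 ')': depth becomes 0
  Position 12 '(': depth becomes 1
  Position 13 ')': depth becomes 0
Maximum depth reached: 2

2


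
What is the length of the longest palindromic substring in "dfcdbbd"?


Input: "dfcdbbd"
Checking substrings for palindromes:
  [3:7] "dbbd" (len 4) => palindrome
  [4:6] "bb" (len 2) => palindrome
Longest palindromic substring: "dbbd" with length 4

4


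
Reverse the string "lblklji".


Input: lblklji
Reading characters right to left:
  Position 6: 'i'
  Position 5: 'j'
  Position 4: 'l'
  Position 3: 'k'
  Position 2: 'l'
  Position 1: 'b'
  Position 0: 'l'
Reversed: ijlklbl

ijlklbl


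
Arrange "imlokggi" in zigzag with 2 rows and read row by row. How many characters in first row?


Zigzag "imlokggi" into 2 rows:
Placing characters:
  'i' => row 0
  'm' => row 1
  'l' => row 0
  'o' => row 1
  'k' => row 0
  'g' => row 1
  'g' => row 0
  'i' => row 1
Rows:
  Row 0: "ilkg"
  Row 1: "mogi"
First row length: 4

4


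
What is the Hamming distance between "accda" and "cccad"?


Comparing "accda" and "cccad" position by position:
  Position 0: 'a' vs 'c' => differ
  Position 1: 'c' vs 'c' => same
  Position 2: 'c' vs 'c' => same
  Position 3: 'd' vs 'a' => differ
  Position 4: 'a' vs 'd' => differ
Total differences (Hamming distance): 3

3


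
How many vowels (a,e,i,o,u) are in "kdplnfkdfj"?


Input: kdplnfkdfj
Checking each character:
  'k' at position 0: consonant
  'd' at position 1: consonant
  'p' at position 2: consonant
  'l' at position 3: consonant
  'n' at position 4: consonant
  'f' at position 5: consonant
  'k' at position 6: consonant
  'd' at position 7: consonant
  'f' at position 8: consonant
  'j' at position 9: consonant
Total vowels: 0

0


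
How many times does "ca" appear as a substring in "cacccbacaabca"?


Searching for "ca" in "cacccbacaabca"
Scanning each position:
  Position 0: "ca" => MATCH
  Position 1: "ac" => no
  Position 2: "cc" => no
  Position 3: "cc" => no
  Position 4: "cb" => no
  Position 5: "ba" => no
  Position 6: "ac" => no
  Position 7: "ca" => MATCH
  Position 8: "aa" => no
  Position 9: "ab" => no
  Position 10: "bc" => no
  Position 11: "ca" => MATCH
Total occurrences: 3

3


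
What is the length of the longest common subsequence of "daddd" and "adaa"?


LCS of "daddd" and "adaa"
DP table:
           a    d    a    a
      0    0    0    0    0
  d   0    0    1    1    1
  a   0    1    1    2    2
  d   0    1    2    2    2
  d   0    1    2    2    2
  d   0    1    2    2    2
LCS length = dp[5][4] = 2

2


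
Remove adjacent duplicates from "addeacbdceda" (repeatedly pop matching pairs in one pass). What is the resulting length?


Input: addeacbdceda
Stack-based adjacent duplicate removal:
  Read 'a': push. Stack: a
  Read 'd': push. Stack: ad
  Read 'd': matches stack top 'd' => pop. Stack: a
  Read 'e': push. Stack: ae
  Read 'a': push. Stack: aea
  Read 'c': push. Stack: aeac
  Read 'b': push. Stack: aeacb
  Read 'd': push. Stack: aeacbd
  Read 'c': push. Stack: aeacbdc
  Read 'e': push. Stack: aeacbdce
  Read 'd': push. Stack: aeacbdced
  Read 'a': push. Stack: aeacbdceda
Final stack: "aeacbdceda" (length 10)

10


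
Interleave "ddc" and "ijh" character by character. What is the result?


Interleaving "ddc" and "ijh":
  Position 0: 'd' from first, 'i' from second => "di"
  Position 1: 'd' from first, 'j' from second => "dj"
  Position 2: 'c' from first, 'h' from second => "ch"
Result: didjch

didjch


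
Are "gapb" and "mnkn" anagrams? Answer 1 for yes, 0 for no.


Strings: "gapb", "mnkn"
Sorted first:  abgp
Sorted second: kmnn
Differ at position 0: 'a' vs 'k' => not anagrams

0


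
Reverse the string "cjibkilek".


Input: cjibkilek
Reading characters right to left:
  Position 8: 'k'
  Position 7: 'e'
  Position 6: 'l'
  Position 5: 'i'
  Position 4: 'k'
  Position 3: 'b'
  Position 2: 'i'
  Position 1: 'j'
  Position 0: 'c'
Reversed: kelikbijc

kelikbijc


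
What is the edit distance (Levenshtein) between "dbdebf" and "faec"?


Computing edit distance: "dbdebf" -> "faec"
DP table:
           f    a    e    c
      0    1    2    3    4
  d   1    1    2    3    4
  b   2    2    2    3    4
  d   3    3    3    3    4
  e   4    4    4    3    4
  b   5    5    5    4    4
  f   6    5    6    5    5
Edit distance = dp[6][4] = 5

5


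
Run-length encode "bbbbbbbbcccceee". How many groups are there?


Input: bbbbbbbbcccceee
Scanning for consecutive runs:
  Group 1: 'b' x 8 (positions 0-7)
  Group 2: 'c' x 4 (positions 8-11)
  Group 3: 'e' x 3 (positions 12-14)
Total groups: 3

3


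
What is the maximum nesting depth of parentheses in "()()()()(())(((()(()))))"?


Input: "()()()()(())(((()(()))))"
Tracking depth:
  Position 0 '(': depth becomes 1
  Position 1 ')': depth becomes 0
  Position 2 '(': depth becomes 1
  Position 3 ')': depth becomes 0
  Position 4 '(': depth becomes 1
  Position 5 ')': depth becomes 0
  Position 6 '(': depth becomes 1
  Position 7 ')': depth becomes 0
  Position 8 '(': depth becomes 1
  Position 9 '(': depth becomes 2
  Position 10 ')': depth becomes 1
  Position 11 ')': depth becomes 0
  Position 12 '(': depth becomes 1
  Position 13 '(': depth becomes 2
  Position 14 '(': depth becomes 3
  Position 15 '(': depth becomes 4
  Position 16 ')': depth becomes 3
  Position 17 '(': depth becomes 4
  Position 18 '(': depth becomes 5
  Position 19 ')': depth becomes 4
  Position 20 ')': depth becomes 3
  Position 21 ')': depth becomes 2
  Position 22 ')': depth becomes 1
  Position 23 ')': depth becomes 0
Maximum depth reached: 5

5


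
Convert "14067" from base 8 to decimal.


Input: "14067" in base 8
Positional expansion:
  Digit '1' (value 1) x 8^4 = 4096
  Digit '4' (value 4) x 8^3 = 2048
  Digit '0' (value 0) x 8^2 = 0
  Digit '6' (value 6) x 8^1 = 48
  Digit '7' (value 7) x 8^0 = 7
Sum = 6199

6199


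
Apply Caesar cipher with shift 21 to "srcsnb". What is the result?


Caesar cipher: shift "srcsnb" by 21
  's' (pos 18) + 21 = pos 13 = 'n'
  'r' (pos 17) + 21 = pos 12 = 'm'
  'c' (pos 2) + 21 = pos 23 = 'x'
  's' (pos 18) + 21 = pos 13 = 'n'
  'n' (pos 13) + 21 = pos 8 = 'i'
  'b' (pos 1) + 21 = pos 22 = 'w'
Result: nmxniw

nmxniw


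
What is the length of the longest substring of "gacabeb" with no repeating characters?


Input: "gacabeb"
Sliding window (track last position of each char):
  Position 0 ('g'): window [0,0] length 1 -- new best
  Position 1 ('a'): window [0,1] length 2 -- new best
  Position 2 ('c'): window [0,2] length 3 -- new best
  Position 3 ('a'): repeat (last at 1), move window start to 2
  Position 3 ('a'): window [2,3] length 2
  Position 4 ('b'): window [2,4] length 3
  Position 5 ('e'): window [2,5] length 4 -- new best
  Position 6 ('b'): repeat (last at 4), move window start to 5
  Position 6 ('b'): window [5,6] length 2
Longest substring with no repeats: "cabe" with length 4

4


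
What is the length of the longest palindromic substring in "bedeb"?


Input: "bedeb"
Checking substrings for palindromes:
  [0:5] "bedeb" (len 5) => palindrome
  [1:4] "ede" (len 3) => palindrome
Longest palindromic substring: "bedeb" with length 5

5


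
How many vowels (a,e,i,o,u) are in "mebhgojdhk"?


Input: mebhgojdhk
Checking each character:
  'm' at position 0: consonant
  'e' at position 1: vowel (running total: 1)
  'b' at position 2: consonant
  'h' at position 3: consonant
  'g' at position 4: consonant
  'o' at position 5: vowel (running total: 2)
  'j' at position 6: consonant
  'd' at position 7: consonant
  'h' at position 8: consonant
  'k' at position 9: consonant
Total vowels: 2

2


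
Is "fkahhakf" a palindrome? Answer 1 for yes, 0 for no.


Input: fkahhakf
Reversed: fkahhakf
  Compare pos 0 ('f') with pos 7 ('f'): match
  Compare pos 1 ('k') with pos 6 ('k'): match
  Compare pos 2 ('a') with pos 5 ('a'): match
  Compare pos 3 ('h') with pos 4 ('h'): match
Result: palindrome

1


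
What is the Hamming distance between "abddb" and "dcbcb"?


Comparing "abddb" and "dcbcb" position by position:
  Position 0: 'a' vs 'd' => differ
  Position 1: 'b' vs 'c' => differ
  Position 2: 'd' vs 'b' => differ
  Position 3: 'd' vs 'c' => differ
  Position 4: 'b' vs 'b' => same
Total differences (Hamming distance): 4

4


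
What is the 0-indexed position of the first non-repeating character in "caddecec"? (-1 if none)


Input: caddecec
Character frequencies:
  'a': 1
  'c': 3
  'd': 2
  'e': 2
Scanning left to right for freq == 1:
  Position 0 ('c'): freq=3, skip
  Position 1 ('a'): unique! => answer = 1

1


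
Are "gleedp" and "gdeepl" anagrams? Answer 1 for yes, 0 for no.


Strings: "gleedp", "gdeepl"
Sorted first:  deeglp
Sorted second: deeglp
Sorted forms match => anagrams

1


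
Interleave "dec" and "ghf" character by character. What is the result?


Interleaving "dec" and "ghf":
  Position 0: 'd' from first, 'g' from second => "dg"
  Position 1: 'e' from first, 'h' from second => "eh"
  Position 2: 'c' from first, 'f' from second => "cf"
Result: dgehcf

dgehcf


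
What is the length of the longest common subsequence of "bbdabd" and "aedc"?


LCS of "bbdabd" and "aedc"
DP table:
           a    e    d    c
      0    0    0    0    0
  b   0    0    0    0    0
  b   0    0    0    0    0
  d   0    0    0    1    1
  a   0    1    1    1    1
  b   0    1    1    1    1
  d   0    1    1    2    2
LCS length = dp[6][4] = 2

2


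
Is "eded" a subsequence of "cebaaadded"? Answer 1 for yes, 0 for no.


Check if "eded" is a subsequence of "cebaaadded"
Greedy scan:
  Position 0 ('c'): no match needed
  Position 1 ('e'): matches sub[0] = 'e'
  Position 2 ('b'): no match needed
  Position 3 ('a'): no match needed
  Position 4 ('a'): no match needed
  Position 5 ('a'): no match needed
  Position 6 ('d'): matches sub[1] = 'd'
  Position 7 ('d'): no match needed
  Position 8 ('e'): matches sub[2] = 'e'
  Position 9 ('d'): matches sub[3] = 'd'
All 4 characters matched => is a subsequence

1


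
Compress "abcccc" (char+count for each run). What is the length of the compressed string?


Input: abcccc
Runs:
  'a' x 1 => "a1"
  'b' x 1 => "b1"
  'c' x 4 => "c4"
Compressed: "a1b1c4"
Compressed length: 6

6


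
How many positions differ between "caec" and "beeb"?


Comparing "caec" and "beeb" position by position:
  Position 0: 'c' vs 'b' => DIFFER
  Position 1: 'a' vs 'e' => DIFFER
  Position 2: 'e' vs 'e' => same
  Position 3: 'c' vs 'b' => DIFFER
Positions that differ: 3

3


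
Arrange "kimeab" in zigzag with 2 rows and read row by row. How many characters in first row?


Zigzag "kimeab" into 2 rows:
Placing characters:
  'k' => row 0
  'i' => row 1
  'm' => row 0
  'e' => row 1
  'a' => row 0
  'b' => row 1
Rows:
  Row 0: "kma"
  Row 1: "ieb"
First row length: 3

3


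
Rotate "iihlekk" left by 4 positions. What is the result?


Input: "iihlekk", rotate left by 4
First 4 characters: "iihl"
Remaining characters: "ekk"
Concatenate remaining + first: "ekk" + "iihl" = "ekkiihl"

ekkiihl


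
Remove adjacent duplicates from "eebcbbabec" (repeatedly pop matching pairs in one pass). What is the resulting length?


Input: eebcbbabec
Stack-based adjacent duplicate removal:
  Read 'e': push. Stack: e
  Read 'e': matches stack top 'e' => pop. Stack: (empty)
  Read 'b': push. Stack: b
  Read 'c': push. Stack: bc
  Read 'b': push. Stack: bcb
  Read 'b': matches stack top 'b' => pop. Stack: bc
  Read 'a': push. Stack: bca
  Read 'b': push. Stack: bcab
  Read 'e': push. Stack: bcabe
  Read 'c': push. Stack: bcabec
Final stack: "bcabec" (length 6)

6


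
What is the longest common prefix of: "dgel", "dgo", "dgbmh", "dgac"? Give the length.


Words: dgel, dgo, dgbmh, dgac
  Position 0: all 'd' => match
  Position 1: all 'g' => match
  Position 2: ('e', 'o', 'b', 'a') => mismatch, stop
LCP = "dg" (length 2)

2


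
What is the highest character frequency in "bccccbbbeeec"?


Input: bccccbbbeeec
Character counts:
  'b': 4
  'c': 5
  'e': 3
Maximum frequency: 5

5


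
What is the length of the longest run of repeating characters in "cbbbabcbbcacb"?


Input: "cbbbabcbbcacb"
Scanning for longest run:
  Position 1 ('b'): new char, reset run to 1
  Position 2 ('b'): continues run of 'b', length=2
  Position 3 ('b'): continues run of 'b', length=3
  Position 4 ('a'): new char, reset run to 1
  Position 5 ('b'): new char, reset run to 1
  Position 6 ('c'): new char, reset run to 1
  Position 7 ('b'): new char, reset run to 1
  Position 8 ('b'): continues run of 'b', length=2
  Position 9 ('c'): new char, reset run to 1
  Position 10 ('a'): new char, reset run to 1
  Position 11 ('c'): new char, reset run to 1
  Position 12 ('b'): new char, reset run to 1
Longest run: 'b' with length 3

3


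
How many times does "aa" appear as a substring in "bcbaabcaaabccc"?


Searching for "aa" in "bcbaabcaaabccc"
Scanning each position:
  Position 0: "bc" => no
  Position 1: "cb" => no
  Position 2: "ba" => no
  Position 3: "aa" => MATCH
  Position 4: "ab" => no
  Position 5: "bc" => no
  Position 6: "ca" => no
  Position 7: "aa" => MATCH
  Position 8: "aa" => MATCH
  Position 9: "ab" => no
  Position 10: "bc" => no
  Position 11: "cc" => no
  Position 12: "cc" => no
Total occurrences: 3

3


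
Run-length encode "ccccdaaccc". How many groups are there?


Input: ccccdaaccc
Scanning for consecutive runs:
  Group 1: 'c' x 4 (positions 0-3)
  Group 2: 'd' x 1 (positions 4-4)
  Group 3: 'a' x 2 (positions 5-6)
  Group 4: 'c' x 3 (positions 7-9)
Total groups: 4

4


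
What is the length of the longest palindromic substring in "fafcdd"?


Input: "fafcdd"
Checking substrings for palindromes:
  [0:3] "faf" (len 3) => palindrome
  [4:6] "dd" (len 2) => palindrome
Longest palindromic substring: "faf" with length 3

3


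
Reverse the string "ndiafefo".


Input: ndiafefo
Reading characters right to left:
  Position 7: 'o'
  Position 6: 'f'
  Position 5: 'e'
  Position 4: 'f'
  Position 3: 'a'
  Position 2: 'i'
  Position 1: 'd'
  Position 0: 'n'
Reversed: ofefaidn

ofefaidn


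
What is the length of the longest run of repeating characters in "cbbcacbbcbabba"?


Input: "cbbcacbbcbabba"
Scanning for longest run:
  Position 1 ('b'): new char, reset run to 1
  Position 2 ('b'): continues run of 'b', length=2
  Position 3 ('c'): new char, reset run to 1
  Position 4 ('a'): new char, reset run to 1
  Position 5 ('c'): new char, reset run to 1
  Position 6 ('b'): new char, reset run to 1
  Position 7 ('b'): continues run of 'b', length=2
  Position 8 ('c'): new char, reset run to 1
  Position 9 ('b'): new char, reset run to 1
  Position 10 ('a'): new char, reset run to 1
  Position 11 ('b'): new char, reset run to 1
  Position 12 ('b'): continues run of 'b', length=2
  Position 13 ('a'): new char, reset run to 1
Longest run: 'b' with length 2

2


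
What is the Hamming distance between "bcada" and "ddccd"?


Comparing "bcada" and "ddccd" position by position:
  Position 0: 'b' vs 'd' => differ
  Position 1: 'c' vs 'd' => differ
  Position 2: 'a' vs 'c' => differ
  Position 3: 'd' vs 'c' => differ
  Position 4: 'a' vs 'd' => differ
Total differences (Hamming distance): 5

5


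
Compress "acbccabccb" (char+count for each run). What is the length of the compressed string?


Input: acbccabccb
Runs:
  'a' x 1 => "a1"
  'c' x 1 => "c1"
  'b' x 1 => "b1"
  'c' x 2 => "c2"
  'a' x 1 => "a1"
  'b' x 1 => "b1"
  'c' x 2 => "c2"
  'b' x 1 => "b1"
Compressed: "a1c1b1c2a1b1c2b1"
Compressed length: 16

16


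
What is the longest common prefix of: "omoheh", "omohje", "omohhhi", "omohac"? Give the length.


Words: omoheh, omohje, omohhhi, omohac
  Position 0: all 'o' => match
  Position 1: all 'm' => match
  Position 2: all 'o' => match
  Position 3: all 'h' => match
  Position 4: ('e', 'j', 'h', 'a') => mismatch, stop
LCP = "omoh" (length 4)

4


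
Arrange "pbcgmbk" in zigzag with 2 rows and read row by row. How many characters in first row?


Zigzag "pbcgmbk" into 2 rows:
Placing characters:
  'p' => row 0
  'b' => row 1
  'c' => row 0
  'g' => row 1
  'm' => row 0
  'b' => row 1
  'k' => row 0
Rows:
  Row 0: "pcmk"
  Row 1: "bgb"
First row length: 4

4


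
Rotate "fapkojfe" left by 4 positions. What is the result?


Input: "fapkojfe", rotate left by 4
First 4 characters: "fapk"
Remaining characters: "ojfe"
Concatenate remaining + first: "ojfe" + "fapk" = "ojfefapk"

ojfefapk


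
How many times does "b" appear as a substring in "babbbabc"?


Searching for "b" in "babbbabc"
Scanning each position:
  Position 0: "b" => MATCH
  Position 1: "a" => no
  Position 2: "b" => MATCH
  Position 3: "b" => MATCH
  Position 4: "b" => MATCH
  Position 5: "a" => no
  Position 6: "b" => MATCH
  Position 7: "c" => no
Total occurrences: 5

5
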